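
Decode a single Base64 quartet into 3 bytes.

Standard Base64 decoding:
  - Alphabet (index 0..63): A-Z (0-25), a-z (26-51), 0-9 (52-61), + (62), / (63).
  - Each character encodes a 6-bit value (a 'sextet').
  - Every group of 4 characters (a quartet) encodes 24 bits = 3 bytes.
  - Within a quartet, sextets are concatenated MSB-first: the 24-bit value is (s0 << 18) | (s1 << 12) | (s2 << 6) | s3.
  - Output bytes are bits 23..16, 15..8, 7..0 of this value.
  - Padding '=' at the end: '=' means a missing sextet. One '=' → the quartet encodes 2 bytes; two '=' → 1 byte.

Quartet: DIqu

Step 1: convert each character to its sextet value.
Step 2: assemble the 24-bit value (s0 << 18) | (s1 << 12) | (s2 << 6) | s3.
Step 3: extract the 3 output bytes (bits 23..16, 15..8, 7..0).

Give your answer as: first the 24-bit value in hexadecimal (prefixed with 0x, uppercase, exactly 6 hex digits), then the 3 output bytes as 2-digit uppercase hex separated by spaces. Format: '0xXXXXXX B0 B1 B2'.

Answer: 0x0C8AAE 0C 8A AE

Derivation:
Sextets: D=3, I=8, q=42, u=46
24-bit: (3<<18) | (8<<12) | (42<<6) | 46
      = 0x0C0000 | 0x008000 | 0x000A80 | 0x00002E
      = 0x0C8AAE
Bytes: (v>>16)&0xFF=0C, (v>>8)&0xFF=8A, v&0xFF=AE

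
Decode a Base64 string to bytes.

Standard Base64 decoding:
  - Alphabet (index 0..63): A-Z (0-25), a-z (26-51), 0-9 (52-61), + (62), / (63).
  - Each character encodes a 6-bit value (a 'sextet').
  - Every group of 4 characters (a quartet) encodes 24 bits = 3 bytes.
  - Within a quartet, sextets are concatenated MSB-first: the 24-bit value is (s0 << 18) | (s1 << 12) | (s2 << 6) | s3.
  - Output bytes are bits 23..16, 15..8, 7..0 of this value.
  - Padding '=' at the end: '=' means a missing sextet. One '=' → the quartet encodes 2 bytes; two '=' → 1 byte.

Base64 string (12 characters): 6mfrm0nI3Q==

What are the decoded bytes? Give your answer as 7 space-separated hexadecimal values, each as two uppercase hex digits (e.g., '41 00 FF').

After char 0 ('6'=58): chars_in_quartet=1 acc=0x3A bytes_emitted=0
After char 1 ('m'=38): chars_in_quartet=2 acc=0xEA6 bytes_emitted=0
After char 2 ('f'=31): chars_in_quartet=3 acc=0x3A99F bytes_emitted=0
After char 3 ('r'=43): chars_in_quartet=4 acc=0xEA67EB -> emit EA 67 EB, reset; bytes_emitted=3
After char 4 ('m'=38): chars_in_quartet=1 acc=0x26 bytes_emitted=3
After char 5 ('0'=52): chars_in_quartet=2 acc=0x9B4 bytes_emitted=3
After char 6 ('n'=39): chars_in_quartet=3 acc=0x26D27 bytes_emitted=3
After char 7 ('I'=8): chars_in_quartet=4 acc=0x9B49C8 -> emit 9B 49 C8, reset; bytes_emitted=6
After char 8 ('3'=55): chars_in_quartet=1 acc=0x37 bytes_emitted=6
After char 9 ('Q'=16): chars_in_quartet=2 acc=0xDD0 bytes_emitted=6
Padding '==': partial quartet acc=0xDD0 -> emit DD; bytes_emitted=7

Answer: EA 67 EB 9B 49 C8 DD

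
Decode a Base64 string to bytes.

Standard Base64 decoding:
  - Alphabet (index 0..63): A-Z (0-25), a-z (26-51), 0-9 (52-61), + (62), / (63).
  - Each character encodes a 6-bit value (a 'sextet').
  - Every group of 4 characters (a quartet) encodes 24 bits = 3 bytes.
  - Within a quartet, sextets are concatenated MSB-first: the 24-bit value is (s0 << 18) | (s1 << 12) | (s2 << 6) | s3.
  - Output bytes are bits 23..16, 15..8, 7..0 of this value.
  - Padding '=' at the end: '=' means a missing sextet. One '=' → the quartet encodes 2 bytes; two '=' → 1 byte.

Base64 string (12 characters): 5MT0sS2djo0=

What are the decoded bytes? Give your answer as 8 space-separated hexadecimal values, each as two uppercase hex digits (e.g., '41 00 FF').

After char 0 ('5'=57): chars_in_quartet=1 acc=0x39 bytes_emitted=0
After char 1 ('M'=12): chars_in_quartet=2 acc=0xE4C bytes_emitted=0
After char 2 ('T'=19): chars_in_quartet=3 acc=0x39313 bytes_emitted=0
After char 3 ('0'=52): chars_in_quartet=4 acc=0xE4C4F4 -> emit E4 C4 F4, reset; bytes_emitted=3
After char 4 ('s'=44): chars_in_quartet=1 acc=0x2C bytes_emitted=3
After char 5 ('S'=18): chars_in_quartet=2 acc=0xB12 bytes_emitted=3
After char 6 ('2'=54): chars_in_quartet=3 acc=0x2C4B6 bytes_emitted=3
After char 7 ('d'=29): chars_in_quartet=4 acc=0xB12D9D -> emit B1 2D 9D, reset; bytes_emitted=6
After char 8 ('j'=35): chars_in_quartet=1 acc=0x23 bytes_emitted=6
After char 9 ('o'=40): chars_in_quartet=2 acc=0x8E8 bytes_emitted=6
After char 10 ('0'=52): chars_in_quartet=3 acc=0x23A34 bytes_emitted=6
Padding '=': partial quartet acc=0x23A34 -> emit 8E 8D; bytes_emitted=8

Answer: E4 C4 F4 B1 2D 9D 8E 8D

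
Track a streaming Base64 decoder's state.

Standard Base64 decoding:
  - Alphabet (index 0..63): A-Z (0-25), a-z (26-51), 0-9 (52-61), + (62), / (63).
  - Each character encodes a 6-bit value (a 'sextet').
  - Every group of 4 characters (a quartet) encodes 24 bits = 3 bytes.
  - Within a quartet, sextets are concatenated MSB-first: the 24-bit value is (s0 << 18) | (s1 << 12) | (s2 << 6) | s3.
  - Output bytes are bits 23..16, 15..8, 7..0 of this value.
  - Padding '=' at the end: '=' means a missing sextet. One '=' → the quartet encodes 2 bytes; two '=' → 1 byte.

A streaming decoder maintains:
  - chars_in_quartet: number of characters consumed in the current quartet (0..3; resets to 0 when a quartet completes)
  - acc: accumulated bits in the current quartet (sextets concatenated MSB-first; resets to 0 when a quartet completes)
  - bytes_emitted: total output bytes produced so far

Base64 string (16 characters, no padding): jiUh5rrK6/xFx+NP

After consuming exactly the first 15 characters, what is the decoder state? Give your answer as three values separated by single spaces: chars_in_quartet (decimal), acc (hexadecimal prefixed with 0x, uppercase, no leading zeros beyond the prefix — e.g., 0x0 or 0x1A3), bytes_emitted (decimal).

After char 0 ('j'=35): chars_in_quartet=1 acc=0x23 bytes_emitted=0
After char 1 ('i'=34): chars_in_quartet=2 acc=0x8E2 bytes_emitted=0
After char 2 ('U'=20): chars_in_quartet=3 acc=0x23894 bytes_emitted=0
After char 3 ('h'=33): chars_in_quartet=4 acc=0x8E2521 -> emit 8E 25 21, reset; bytes_emitted=3
After char 4 ('5'=57): chars_in_quartet=1 acc=0x39 bytes_emitted=3
After char 5 ('r'=43): chars_in_quartet=2 acc=0xE6B bytes_emitted=3
After char 6 ('r'=43): chars_in_quartet=3 acc=0x39AEB bytes_emitted=3
After char 7 ('K'=10): chars_in_quartet=4 acc=0xE6BACA -> emit E6 BA CA, reset; bytes_emitted=6
After char 8 ('6'=58): chars_in_quartet=1 acc=0x3A bytes_emitted=6
After char 9 ('/'=63): chars_in_quartet=2 acc=0xEBF bytes_emitted=6
After char 10 ('x'=49): chars_in_quartet=3 acc=0x3AFF1 bytes_emitted=6
After char 11 ('F'=5): chars_in_quartet=4 acc=0xEBFC45 -> emit EB FC 45, reset; bytes_emitted=9
After char 12 ('x'=49): chars_in_quartet=1 acc=0x31 bytes_emitted=9
After char 13 ('+'=62): chars_in_quartet=2 acc=0xC7E bytes_emitted=9
After char 14 ('N'=13): chars_in_quartet=3 acc=0x31F8D bytes_emitted=9

Answer: 3 0x31F8D 9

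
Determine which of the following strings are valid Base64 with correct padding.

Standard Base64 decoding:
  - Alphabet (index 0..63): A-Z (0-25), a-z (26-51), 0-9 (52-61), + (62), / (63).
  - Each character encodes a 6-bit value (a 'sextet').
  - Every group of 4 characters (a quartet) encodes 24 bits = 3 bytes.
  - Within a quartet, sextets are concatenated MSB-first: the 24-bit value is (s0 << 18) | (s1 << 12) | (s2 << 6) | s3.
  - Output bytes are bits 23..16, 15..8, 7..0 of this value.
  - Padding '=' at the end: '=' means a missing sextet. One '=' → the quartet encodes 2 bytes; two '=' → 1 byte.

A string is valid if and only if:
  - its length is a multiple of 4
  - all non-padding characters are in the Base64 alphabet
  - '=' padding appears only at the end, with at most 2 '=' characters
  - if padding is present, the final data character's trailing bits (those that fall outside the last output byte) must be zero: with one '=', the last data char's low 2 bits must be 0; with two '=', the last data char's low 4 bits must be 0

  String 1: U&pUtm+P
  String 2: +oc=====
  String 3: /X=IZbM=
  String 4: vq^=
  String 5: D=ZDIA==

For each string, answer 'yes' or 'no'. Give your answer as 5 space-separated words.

Answer: no no no no no

Derivation:
String 1: 'U&pUtm+P' → invalid (bad char(s): ['&'])
String 2: '+oc=====' → invalid (5 pad chars (max 2))
String 3: '/X=IZbM=' → invalid (bad char(s): ['=']; '=' in middle)
String 4: 'vq^=' → invalid (bad char(s): ['^'])
String 5: 'D=ZDIA==' → invalid (bad char(s): ['=']; '=' in middle)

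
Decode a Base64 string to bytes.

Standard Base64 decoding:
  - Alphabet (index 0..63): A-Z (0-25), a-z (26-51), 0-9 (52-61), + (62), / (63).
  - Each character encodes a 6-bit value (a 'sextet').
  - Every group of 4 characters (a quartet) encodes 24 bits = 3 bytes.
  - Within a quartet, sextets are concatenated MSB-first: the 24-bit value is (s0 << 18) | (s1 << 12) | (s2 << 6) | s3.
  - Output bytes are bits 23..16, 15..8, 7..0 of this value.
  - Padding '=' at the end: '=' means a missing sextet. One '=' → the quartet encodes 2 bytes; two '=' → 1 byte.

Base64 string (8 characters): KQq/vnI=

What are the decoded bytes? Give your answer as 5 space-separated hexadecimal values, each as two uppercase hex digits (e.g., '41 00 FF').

After char 0 ('K'=10): chars_in_quartet=1 acc=0xA bytes_emitted=0
After char 1 ('Q'=16): chars_in_quartet=2 acc=0x290 bytes_emitted=0
After char 2 ('q'=42): chars_in_quartet=3 acc=0xA42A bytes_emitted=0
After char 3 ('/'=63): chars_in_quartet=4 acc=0x290ABF -> emit 29 0A BF, reset; bytes_emitted=3
After char 4 ('v'=47): chars_in_quartet=1 acc=0x2F bytes_emitted=3
After char 5 ('n'=39): chars_in_quartet=2 acc=0xBE7 bytes_emitted=3
After char 6 ('I'=8): chars_in_quartet=3 acc=0x2F9C8 bytes_emitted=3
Padding '=': partial quartet acc=0x2F9C8 -> emit BE 72; bytes_emitted=5

Answer: 29 0A BF BE 72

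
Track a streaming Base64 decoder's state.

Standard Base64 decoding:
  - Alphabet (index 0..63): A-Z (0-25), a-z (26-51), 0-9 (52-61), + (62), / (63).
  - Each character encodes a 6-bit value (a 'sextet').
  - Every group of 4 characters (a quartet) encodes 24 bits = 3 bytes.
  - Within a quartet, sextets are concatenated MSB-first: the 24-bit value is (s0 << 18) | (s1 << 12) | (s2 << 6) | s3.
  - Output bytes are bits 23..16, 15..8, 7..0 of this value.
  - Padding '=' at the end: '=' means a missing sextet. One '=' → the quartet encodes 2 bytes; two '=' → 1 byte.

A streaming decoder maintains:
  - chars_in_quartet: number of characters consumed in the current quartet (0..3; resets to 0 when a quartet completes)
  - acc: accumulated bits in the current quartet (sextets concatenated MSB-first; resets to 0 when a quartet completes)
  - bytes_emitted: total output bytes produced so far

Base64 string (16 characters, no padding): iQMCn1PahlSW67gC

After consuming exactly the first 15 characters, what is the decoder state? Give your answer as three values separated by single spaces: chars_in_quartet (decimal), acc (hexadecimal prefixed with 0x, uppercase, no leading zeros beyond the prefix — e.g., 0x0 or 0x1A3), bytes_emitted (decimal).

Answer: 3 0x3AEE0 9

Derivation:
After char 0 ('i'=34): chars_in_quartet=1 acc=0x22 bytes_emitted=0
After char 1 ('Q'=16): chars_in_quartet=2 acc=0x890 bytes_emitted=0
After char 2 ('M'=12): chars_in_quartet=3 acc=0x2240C bytes_emitted=0
After char 3 ('C'=2): chars_in_quartet=4 acc=0x890302 -> emit 89 03 02, reset; bytes_emitted=3
After char 4 ('n'=39): chars_in_quartet=1 acc=0x27 bytes_emitted=3
After char 5 ('1'=53): chars_in_quartet=2 acc=0x9F5 bytes_emitted=3
After char 6 ('P'=15): chars_in_quartet=3 acc=0x27D4F bytes_emitted=3
After char 7 ('a'=26): chars_in_quartet=4 acc=0x9F53DA -> emit 9F 53 DA, reset; bytes_emitted=6
After char 8 ('h'=33): chars_in_quartet=1 acc=0x21 bytes_emitted=6
After char 9 ('l'=37): chars_in_quartet=2 acc=0x865 bytes_emitted=6
After char 10 ('S'=18): chars_in_quartet=3 acc=0x21952 bytes_emitted=6
After char 11 ('W'=22): chars_in_quartet=4 acc=0x865496 -> emit 86 54 96, reset; bytes_emitted=9
After char 12 ('6'=58): chars_in_quartet=1 acc=0x3A bytes_emitted=9
After char 13 ('7'=59): chars_in_quartet=2 acc=0xEBB bytes_emitted=9
After char 14 ('g'=32): chars_in_quartet=3 acc=0x3AEE0 bytes_emitted=9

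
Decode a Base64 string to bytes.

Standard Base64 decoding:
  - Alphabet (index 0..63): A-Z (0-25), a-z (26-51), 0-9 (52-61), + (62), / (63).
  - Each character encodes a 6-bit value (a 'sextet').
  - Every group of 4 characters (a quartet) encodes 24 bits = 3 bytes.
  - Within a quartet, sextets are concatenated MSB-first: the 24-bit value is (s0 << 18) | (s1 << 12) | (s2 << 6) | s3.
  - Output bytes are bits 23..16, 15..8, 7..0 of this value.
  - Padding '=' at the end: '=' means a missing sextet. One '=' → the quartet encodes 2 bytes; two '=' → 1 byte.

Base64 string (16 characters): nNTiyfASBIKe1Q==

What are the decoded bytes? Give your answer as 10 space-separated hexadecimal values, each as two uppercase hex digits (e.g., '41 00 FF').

Answer: 9C D4 E2 C9 F0 12 04 82 9E D5

Derivation:
After char 0 ('n'=39): chars_in_quartet=1 acc=0x27 bytes_emitted=0
After char 1 ('N'=13): chars_in_quartet=2 acc=0x9CD bytes_emitted=0
After char 2 ('T'=19): chars_in_quartet=3 acc=0x27353 bytes_emitted=0
After char 3 ('i'=34): chars_in_quartet=4 acc=0x9CD4E2 -> emit 9C D4 E2, reset; bytes_emitted=3
After char 4 ('y'=50): chars_in_quartet=1 acc=0x32 bytes_emitted=3
After char 5 ('f'=31): chars_in_quartet=2 acc=0xC9F bytes_emitted=3
After char 6 ('A'=0): chars_in_quartet=3 acc=0x327C0 bytes_emitted=3
After char 7 ('S'=18): chars_in_quartet=4 acc=0xC9F012 -> emit C9 F0 12, reset; bytes_emitted=6
After char 8 ('B'=1): chars_in_quartet=1 acc=0x1 bytes_emitted=6
After char 9 ('I'=8): chars_in_quartet=2 acc=0x48 bytes_emitted=6
After char 10 ('K'=10): chars_in_quartet=3 acc=0x120A bytes_emitted=6
After char 11 ('e'=30): chars_in_quartet=4 acc=0x4829E -> emit 04 82 9E, reset; bytes_emitted=9
After char 12 ('1'=53): chars_in_quartet=1 acc=0x35 bytes_emitted=9
After char 13 ('Q'=16): chars_in_quartet=2 acc=0xD50 bytes_emitted=9
Padding '==': partial quartet acc=0xD50 -> emit D5; bytes_emitted=10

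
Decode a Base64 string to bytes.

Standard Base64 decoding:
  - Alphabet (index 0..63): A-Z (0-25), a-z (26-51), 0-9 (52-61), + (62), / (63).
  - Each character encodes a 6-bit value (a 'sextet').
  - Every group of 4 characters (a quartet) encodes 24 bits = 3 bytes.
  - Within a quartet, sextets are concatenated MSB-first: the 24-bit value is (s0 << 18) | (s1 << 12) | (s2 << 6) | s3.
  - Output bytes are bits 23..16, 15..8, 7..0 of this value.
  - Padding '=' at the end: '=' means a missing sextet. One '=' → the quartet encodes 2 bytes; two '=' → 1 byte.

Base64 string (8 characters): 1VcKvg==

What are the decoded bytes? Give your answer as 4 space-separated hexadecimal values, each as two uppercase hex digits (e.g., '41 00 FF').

Answer: D5 57 0A BE

Derivation:
After char 0 ('1'=53): chars_in_quartet=1 acc=0x35 bytes_emitted=0
After char 1 ('V'=21): chars_in_quartet=2 acc=0xD55 bytes_emitted=0
After char 2 ('c'=28): chars_in_quartet=3 acc=0x3555C bytes_emitted=0
After char 3 ('K'=10): chars_in_quartet=4 acc=0xD5570A -> emit D5 57 0A, reset; bytes_emitted=3
After char 4 ('v'=47): chars_in_quartet=1 acc=0x2F bytes_emitted=3
After char 5 ('g'=32): chars_in_quartet=2 acc=0xBE0 bytes_emitted=3
Padding '==': partial quartet acc=0xBE0 -> emit BE; bytes_emitted=4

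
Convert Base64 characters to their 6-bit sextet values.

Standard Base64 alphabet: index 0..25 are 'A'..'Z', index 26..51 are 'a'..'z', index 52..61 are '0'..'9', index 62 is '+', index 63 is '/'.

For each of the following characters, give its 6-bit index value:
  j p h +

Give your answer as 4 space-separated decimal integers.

Answer: 35 41 33 62

Derivation:
'j': a..z range, 26 + ord('j') − ord('a') = 35
'p': a..z range, 26 + ord('p') − ord('a') = 41
'h': a..z range, 26 + ord('h') − ord('a') = 33
'+': index 62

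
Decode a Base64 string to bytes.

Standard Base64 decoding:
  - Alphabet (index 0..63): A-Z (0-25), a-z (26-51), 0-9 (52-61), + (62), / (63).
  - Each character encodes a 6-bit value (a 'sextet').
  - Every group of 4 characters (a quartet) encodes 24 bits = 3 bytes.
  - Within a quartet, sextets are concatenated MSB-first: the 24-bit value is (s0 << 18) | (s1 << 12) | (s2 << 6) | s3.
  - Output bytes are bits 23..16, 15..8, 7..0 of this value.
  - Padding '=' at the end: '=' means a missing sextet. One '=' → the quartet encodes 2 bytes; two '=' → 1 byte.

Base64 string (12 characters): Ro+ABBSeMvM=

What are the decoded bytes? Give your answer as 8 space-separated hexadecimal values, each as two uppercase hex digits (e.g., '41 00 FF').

After char 0 ('R'=17): chars_in_quartet=1 acc=0x11 bytes_emitted=0
After char 1 ('o'=40): chars_in_quartet=2 acc=0x468 bytes_emitted=0
After char 2 ('+'=62): chars_in_quartet=3 acc=0x11A3E bytes_emitted=0
After char 3 ('A'=0): chars_in_quartet=4 acc=0x468F80 -> emit 46 8F 80, reset; bytes_emitted=3
After char 4 ('B'=1): chars_in_quartet=1 acc=0x1 bytes_emitted=3
After char 5 ('B'=1): chars_in_quartet=2 acc=0x41 bytes_emitted=3
After char 6 ('S'=18): chars_in_quartet=3 acc=0x1052 bytes_emitted=3
After char 7 ('e'=30): chars_in_quartet=4 acc=0x4149E -> emit 04 14 9E, reset; bytes_emitted=6
After char 8 ('M'=12): chars_in_quartet=1 acc=0xC bytes_emitted=6
After char 9 ('v'=47): chars_in_quartet=2 acc=0x32F bytes_emitted=6
After char 10 ('M'=12): chars_in_quartet=3 acc=0xCBCC bytes_emitted=6
Padding '=': partial quartet acc=0xCBCC -> emit 32 F3; bytes_emitted=8

Answer: 46 8F 80 04 14 9E 32 F3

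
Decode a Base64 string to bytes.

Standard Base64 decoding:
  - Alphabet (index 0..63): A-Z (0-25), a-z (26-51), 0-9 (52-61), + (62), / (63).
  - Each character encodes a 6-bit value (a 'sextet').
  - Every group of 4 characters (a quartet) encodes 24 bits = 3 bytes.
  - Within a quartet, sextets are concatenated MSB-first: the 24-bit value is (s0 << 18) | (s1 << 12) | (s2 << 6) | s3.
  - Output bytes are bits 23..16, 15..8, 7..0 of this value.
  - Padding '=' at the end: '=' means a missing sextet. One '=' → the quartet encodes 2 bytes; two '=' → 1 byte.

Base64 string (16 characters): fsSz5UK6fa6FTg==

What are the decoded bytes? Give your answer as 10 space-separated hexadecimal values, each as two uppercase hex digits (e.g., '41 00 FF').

After char 0 ('f'=31): chars_in_quartet=1 acc=0x1F bytes_emitted=0
After char 1 ('s'=44): chars_in_quartet=2 acc=0x7EC bytes_emitted=0
After char 2 ('S'=18): chars_in_quartet=3 acc=0x1FB12 bytes_emitted=0
After char 3 ('z'=51): chars_in_quartet=4 acc=0x7EC4B3 -> emit 7E C4 B3, reset; bytes_emitted=3
After char 4 ('5'=57): chars_in_quartet=1 acc=0x39 bytes_emitted=3
After char 5 ('U'=20): chars_in_quartet=2 acc=0xE54 bytes_emitted=3
After char 6 ('K'=10): chars_in_quartet=3 acc=0x3950A bytes_emitted=3
After char 7 ('6'=58): chars_in_quartet=4 acc=0xE542BA -> emit E5 42 BA, reset; bytes_emitted=6
After char 8 ('f'=31): chars_in_quartet=1 acc=0x1F bytes_emitted=6
After char 9 ('a'=26): chars_in_quartet=2 acc=0x7DA bytes_emitted=6
After char 10 ('6'=58): chars_in_quartet=3 acc=0x1F6BA bytes_emitted=6
After char 11 ('F'=5): chars_in_quartet=4 acc=0x7DAE85 -> emit 7D AE 85, reset; bytes_emitted=9
After char 12 ('T'=19): chars_in_quartet=1 acc=0x13 bytes_emitted=9
After char 13 ('g'=32): chars_in_quartet=2 acc=0x4E0 bytes_emitted=9
Padding '==': partial quartet acc=0x4E0 -> emit 4E; bytes_emitted=10

Answer: 7E C4 B3 E5 42 BA 7D AE 85 4E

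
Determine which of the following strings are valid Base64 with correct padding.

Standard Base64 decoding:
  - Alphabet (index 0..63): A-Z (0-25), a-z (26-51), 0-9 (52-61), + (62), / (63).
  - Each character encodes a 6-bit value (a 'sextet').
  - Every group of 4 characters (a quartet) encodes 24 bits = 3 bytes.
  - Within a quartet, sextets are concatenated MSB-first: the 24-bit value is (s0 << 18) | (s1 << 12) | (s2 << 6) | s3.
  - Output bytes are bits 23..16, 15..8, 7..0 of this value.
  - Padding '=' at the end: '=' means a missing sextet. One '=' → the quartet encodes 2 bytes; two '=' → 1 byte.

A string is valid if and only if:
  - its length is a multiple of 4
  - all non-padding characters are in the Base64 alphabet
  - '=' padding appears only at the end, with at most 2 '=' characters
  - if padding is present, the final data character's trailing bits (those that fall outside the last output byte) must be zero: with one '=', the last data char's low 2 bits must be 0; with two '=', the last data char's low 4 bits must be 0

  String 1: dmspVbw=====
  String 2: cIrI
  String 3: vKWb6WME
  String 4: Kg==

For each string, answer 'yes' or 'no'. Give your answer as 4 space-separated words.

Answer: no yes yes yes

Derivation:
String 1: 'dmspVbw=====' → invalid (5 pad chars (max 2))
String 2: 'cIrI' → valid
String 3: 'vKWb6WME' → valid
String 4: 'Kg==' → valid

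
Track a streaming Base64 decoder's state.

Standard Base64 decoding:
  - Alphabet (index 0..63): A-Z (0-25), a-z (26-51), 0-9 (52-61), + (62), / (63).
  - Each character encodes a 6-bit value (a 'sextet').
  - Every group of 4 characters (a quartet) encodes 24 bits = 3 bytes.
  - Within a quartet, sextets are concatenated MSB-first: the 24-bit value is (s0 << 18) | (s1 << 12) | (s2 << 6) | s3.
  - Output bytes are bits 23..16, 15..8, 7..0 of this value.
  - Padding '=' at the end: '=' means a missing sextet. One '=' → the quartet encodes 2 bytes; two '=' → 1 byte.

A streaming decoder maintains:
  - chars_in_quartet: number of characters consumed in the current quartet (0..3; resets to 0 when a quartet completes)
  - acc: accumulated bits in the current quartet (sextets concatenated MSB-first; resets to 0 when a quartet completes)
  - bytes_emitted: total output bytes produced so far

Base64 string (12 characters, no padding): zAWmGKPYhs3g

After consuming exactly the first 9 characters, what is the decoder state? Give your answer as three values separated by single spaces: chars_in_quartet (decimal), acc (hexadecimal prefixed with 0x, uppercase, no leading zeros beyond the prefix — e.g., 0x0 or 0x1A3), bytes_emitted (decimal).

After char 0 ('z'=51): chars_in_quartet=1 acc=0x33 bytes_emitted=0
After char 1 ('A'=0): chars_in_quartet=2 acc=0xCC0 bytes_emitted=0
After char 2 ('W'=22): chars_in_quartet=3 acc=0x33016 bytes_emitted=0
After char 3 ('m'=38): chars_in_quartet=4 acc=0xCC05A6 -> emit CC 05 A6, reset; bytes_emitted=3
After char 4 ('G'=6): chars_in_quartet=1 acc=0x6 bytes_emitted=3
After char 5 ('K'=10): chars_in_quartet=2 acc=0x18A bytes_emitted=3
After char 6 ('P'=15): chars_in_quartet=3 acc=0x628F bytes_emitted=3
After char 7 ('Y'=24): chars_in_quartet=4 acc=0x18A3D8 -> emit 18 A3 D8, reset; bytes_emitted=6
After char 8 ('h'=33): chars_in_quartet=1 acc=0x21 bytes_emitted=6

Answer: 1 0x21 6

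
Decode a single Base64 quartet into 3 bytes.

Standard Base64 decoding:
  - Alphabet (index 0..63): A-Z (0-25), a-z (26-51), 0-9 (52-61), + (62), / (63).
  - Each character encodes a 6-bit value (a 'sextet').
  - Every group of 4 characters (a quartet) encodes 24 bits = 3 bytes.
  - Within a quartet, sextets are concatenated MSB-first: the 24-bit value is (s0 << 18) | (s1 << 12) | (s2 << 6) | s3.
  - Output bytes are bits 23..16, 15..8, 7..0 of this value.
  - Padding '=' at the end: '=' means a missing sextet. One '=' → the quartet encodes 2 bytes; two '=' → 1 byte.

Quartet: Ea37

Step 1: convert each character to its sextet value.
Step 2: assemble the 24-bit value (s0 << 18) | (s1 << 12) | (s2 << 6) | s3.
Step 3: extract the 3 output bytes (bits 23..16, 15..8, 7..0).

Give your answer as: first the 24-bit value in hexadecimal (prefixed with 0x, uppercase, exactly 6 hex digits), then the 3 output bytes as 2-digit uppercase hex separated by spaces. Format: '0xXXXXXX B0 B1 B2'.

Answer: 0x11ADFB 11 AD FB

Derivation:
Sextets: E=4, a=26, 3=55, 7=59
24-bit: (4<<18) | (26<<12) | (55<<6) | 59
      = 0x100000 | 0x01A000 | 0x000DC0 | 0x00003B
      = 0x11ADFB
Bytes: (v>>16)&0xFF=11, (v>>8)&0xFF=AD, v&0xFF=FB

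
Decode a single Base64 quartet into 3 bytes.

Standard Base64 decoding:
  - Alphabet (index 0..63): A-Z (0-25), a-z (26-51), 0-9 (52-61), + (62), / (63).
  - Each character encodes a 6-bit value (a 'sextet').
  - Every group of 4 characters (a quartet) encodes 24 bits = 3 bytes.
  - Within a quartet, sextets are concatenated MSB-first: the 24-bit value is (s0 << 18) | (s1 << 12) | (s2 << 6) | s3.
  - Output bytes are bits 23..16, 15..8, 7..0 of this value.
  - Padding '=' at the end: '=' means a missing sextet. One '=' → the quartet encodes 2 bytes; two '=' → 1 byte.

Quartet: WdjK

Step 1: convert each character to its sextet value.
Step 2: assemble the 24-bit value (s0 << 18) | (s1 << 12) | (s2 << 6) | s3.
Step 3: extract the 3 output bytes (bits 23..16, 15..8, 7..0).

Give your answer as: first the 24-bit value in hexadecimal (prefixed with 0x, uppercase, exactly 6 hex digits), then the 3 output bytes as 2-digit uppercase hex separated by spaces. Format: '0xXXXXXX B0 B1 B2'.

Answer: 0x59D8CA 59 D8 CA

Derivation:
Sextets: W=22, d=29, j=35, K=10
24-bit: (22<<18) | (29<<12) | (35<<6) | 10
      = 0x580000 | 0x01D000 | 0x0008C0 | 0x00000A
      = 0x59D8CA
Bytes: (v>>16)&0xFF=59, (v>>8)&0xFF=D8, v&0xFF=CA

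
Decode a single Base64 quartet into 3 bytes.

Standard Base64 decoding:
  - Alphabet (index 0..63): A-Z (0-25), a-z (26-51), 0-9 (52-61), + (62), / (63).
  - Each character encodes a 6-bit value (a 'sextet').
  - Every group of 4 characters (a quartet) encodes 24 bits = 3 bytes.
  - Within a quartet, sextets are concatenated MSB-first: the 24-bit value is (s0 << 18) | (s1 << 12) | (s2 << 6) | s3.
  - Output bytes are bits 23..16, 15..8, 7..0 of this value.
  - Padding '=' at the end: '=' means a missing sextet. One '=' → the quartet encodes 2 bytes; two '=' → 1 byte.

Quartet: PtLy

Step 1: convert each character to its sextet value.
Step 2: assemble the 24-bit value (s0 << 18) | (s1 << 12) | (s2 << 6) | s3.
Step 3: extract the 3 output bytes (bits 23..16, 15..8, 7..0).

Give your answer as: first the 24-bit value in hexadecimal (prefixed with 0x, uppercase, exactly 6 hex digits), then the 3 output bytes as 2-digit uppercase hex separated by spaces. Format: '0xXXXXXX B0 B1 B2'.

Sextets: P=15, t=45, L=11, y=50
24-bit: (15<<18) | (45<<12) | (11<<6) | 50
      = 0x3C0000 | 0x02D000 | 0x0002C0 | 0x000032
      = 0x3ED2F2
Bytes: (v>>16)&0xFF=3E, (v>>8)&0xFF=D2, v&0xFF=F2

Answer: 0x3ED2F2 3E D2 F2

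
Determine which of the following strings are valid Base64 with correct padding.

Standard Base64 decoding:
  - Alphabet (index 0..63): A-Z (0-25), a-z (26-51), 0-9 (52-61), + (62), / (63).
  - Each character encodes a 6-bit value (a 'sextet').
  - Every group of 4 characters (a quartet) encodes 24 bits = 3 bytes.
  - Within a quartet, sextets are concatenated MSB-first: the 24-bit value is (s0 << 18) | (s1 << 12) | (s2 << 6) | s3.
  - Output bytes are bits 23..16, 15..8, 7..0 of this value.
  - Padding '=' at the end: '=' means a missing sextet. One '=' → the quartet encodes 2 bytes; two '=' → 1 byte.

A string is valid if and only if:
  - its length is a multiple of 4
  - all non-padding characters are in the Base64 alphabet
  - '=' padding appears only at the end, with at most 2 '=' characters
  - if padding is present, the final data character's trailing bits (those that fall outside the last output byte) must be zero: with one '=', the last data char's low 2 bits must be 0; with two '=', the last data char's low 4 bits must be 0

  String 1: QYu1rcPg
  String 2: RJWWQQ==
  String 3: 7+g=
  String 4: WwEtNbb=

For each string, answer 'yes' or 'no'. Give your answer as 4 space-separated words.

String 1: 'QYu1rcPg' → valid
String 2: 'RJWWQQ==' → valid
String 3: '7+g=' → valid
String 4: 'WwEtNbb=' → invalid (bad trailing bits)

Answer: yes yes yes no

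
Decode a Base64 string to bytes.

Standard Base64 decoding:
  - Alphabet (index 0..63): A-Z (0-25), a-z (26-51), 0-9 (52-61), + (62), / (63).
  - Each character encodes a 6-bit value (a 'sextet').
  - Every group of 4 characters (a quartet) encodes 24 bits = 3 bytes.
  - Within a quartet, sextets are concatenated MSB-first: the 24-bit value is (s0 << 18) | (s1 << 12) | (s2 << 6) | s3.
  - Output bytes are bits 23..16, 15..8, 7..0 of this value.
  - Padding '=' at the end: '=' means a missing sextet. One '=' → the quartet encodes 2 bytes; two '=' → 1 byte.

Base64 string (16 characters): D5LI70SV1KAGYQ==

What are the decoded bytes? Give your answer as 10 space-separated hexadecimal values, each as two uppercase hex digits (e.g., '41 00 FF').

After char 0 ('D'=3): chars_in_quartet=1 acc=0x3 bytes_emitted=0
After char 1 ('5'=57): chars_in_quartet=2 acc=0xF9 bytes_emitted=0
After char 2 ('L'=11): chars_in_quartet=3 acc=0x3E4B bytes_emitted=0
After char 3 ('I'=8): chars_in_quartet=4 acc=0xF92C8 -> emit 0F 92 C8, reset; bytes_emitted=3
After char 4 ('7'=59): chars_in_quartet=1 acc=0x3B bytes_emitted=3
After char 5 ('0'=52): chars_in_quartet=2 acc=0xEF4 bytes_emitted=3
After char 6 ('S'=18): chars_in_quartet=3 acc=0x3BD12 bytes_emitted=3
After char 7 ('V'=21): chars_in_quartet=4 acc=0xEF4495 -> emit EF 44 95, reset; bytes_emitted=6
After char 8 ('1'=53): chars_in_quartet=1 acc=0x35 bytes_emitted=6
After char 9 ('K'=10): chars_in_quartet=2 acc=0xD4A bytes_emitted=6
After char 10 ('A'=0): chars_in_quartet=3 acc=0x35280 bytes_emitted=6
After char 11 ('G'=6): chars_in_quartet=4 acc=0xD4A006 -> emit D4 A0 06, reset; bytes_emitted=9
After char 12 ('Y'=24): chars_in_quartet=1 acc=0x18 bytes_emitted=9
After char 13 ('Q'=16): chars_in_quartet=2 acc=0x610 bytes_emitted=9
Padding '==': partial quartet acc=0x610 -> emit 61; bytes_emitted=10

Answer: 0F 92 C8 EF 44 95 D4 A0 06 61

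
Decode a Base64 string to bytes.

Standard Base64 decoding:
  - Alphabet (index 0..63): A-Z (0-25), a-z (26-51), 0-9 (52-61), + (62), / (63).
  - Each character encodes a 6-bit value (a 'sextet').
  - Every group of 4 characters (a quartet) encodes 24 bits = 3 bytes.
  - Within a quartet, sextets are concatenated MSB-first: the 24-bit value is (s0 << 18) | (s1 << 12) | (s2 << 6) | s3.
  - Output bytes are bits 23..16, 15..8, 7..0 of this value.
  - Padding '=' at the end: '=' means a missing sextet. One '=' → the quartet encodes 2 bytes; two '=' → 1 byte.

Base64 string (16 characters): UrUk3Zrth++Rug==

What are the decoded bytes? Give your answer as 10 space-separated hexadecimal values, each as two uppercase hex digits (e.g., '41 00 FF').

Answer: 52 B5 24 DD 9A ED 87 EF 91 BA

Derivation:
After char 0 ('U'=20): chars_in_quartet=1 acc=0x14 bytes_emitted=0
After char 1 ('r'=43): chars_in_quartet=2 acc=0x52B bytes_emitted=0
After char 2 ('U'=20): chars_in_quartet=3 acc=0x14AD4 bytes_emitted=0
After char 3 ('k'=36): chars_in_quartet=4 acc=0x52B524 -> emit 52 B5 24, reset; bytes_emitted=3
After char 4 ('3'=55): chars_in_quartet=1 acc=0x37 bytes_emitted=3
After char 5 ('Z'=25): chars_in_quartet=2 acc=0xDD9 bytes_emitted=3
After char 6 ('r'=43): chars_in_quartet=3 acc=0x3766B bytes_emitted=3
After char 7 ('t'=45): chars_in_quartet=4 acc=0xDD9AED -> emit DD 9A ED, reset; bytes_emitted=6
After char 8 ('h'=33): chars_in_quartet=1 acc=0x21 bytes_emitted=6
After char 9 ('+'=62): chars_in_quartet=2 acc=0x87E bytes_emitted=6
After char 10 ('+'=62): chars_in_quartet=3 acc=0x21FBE bytes_emitted=6
After char 11 ('R'=17): chars_in_quartet=4 acc=0x87EF91 -> emit 87 EF 91, reset; bytes_emitted=9
After char 12 ('u'=46): chars_in_quartet=1 acc=0x2E bytes_emitted=9
After char 13 ('g'=32): chars_in_quartet=2 acc=0xBA0 bytes_emitted=9
Padding '==': partial quartet acc=0xBA0 -> emit BA; bytes_emitted=10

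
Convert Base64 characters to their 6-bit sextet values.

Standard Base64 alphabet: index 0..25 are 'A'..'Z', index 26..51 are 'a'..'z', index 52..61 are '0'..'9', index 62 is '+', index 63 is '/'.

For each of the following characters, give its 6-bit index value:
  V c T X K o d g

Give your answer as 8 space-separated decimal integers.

Answer: 21 28 19 23 10 40 29 32

Derivation:
'V': A..Z range, ord('V') − ord('A') = 21
'c': a..z range, 26 + ord('c') − ord('a') = 28
'T': A..Z range, ord('T') − ord('A') = 19
'X': A..Z range, ord('X') − ord('A') = 23
'K': A..Z range, ord('K') − ord('A') = 10
'o': a..z range, 26 + ord('o') − ord('a') = 40
'd': a..z range, 26 + ord('d') − ord('a') = 29
'g': a..z range, 26 + ord('g') − ord('a') = 32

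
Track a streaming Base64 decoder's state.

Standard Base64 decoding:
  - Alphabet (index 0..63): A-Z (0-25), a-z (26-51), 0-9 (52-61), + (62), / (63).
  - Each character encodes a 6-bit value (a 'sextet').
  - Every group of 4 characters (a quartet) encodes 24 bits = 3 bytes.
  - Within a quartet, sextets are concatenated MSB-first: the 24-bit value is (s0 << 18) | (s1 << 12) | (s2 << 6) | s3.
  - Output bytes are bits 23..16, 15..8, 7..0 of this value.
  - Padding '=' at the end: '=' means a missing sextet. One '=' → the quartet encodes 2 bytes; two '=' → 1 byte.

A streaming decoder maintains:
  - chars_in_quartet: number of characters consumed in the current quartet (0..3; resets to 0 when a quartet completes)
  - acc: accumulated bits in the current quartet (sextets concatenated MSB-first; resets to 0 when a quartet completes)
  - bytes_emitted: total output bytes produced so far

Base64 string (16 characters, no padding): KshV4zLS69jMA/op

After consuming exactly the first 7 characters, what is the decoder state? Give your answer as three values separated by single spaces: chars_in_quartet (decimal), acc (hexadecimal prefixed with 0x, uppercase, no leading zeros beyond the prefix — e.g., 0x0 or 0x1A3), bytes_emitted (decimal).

Answer: 3 0x38CCB 3

Derivation:
After char 0 ('K'=10): chars_in_quartet=1 acc=0xA bytes_emitted=0
After char 1 ('s'=44): chars_in_quartet=2 acc=0x2AC bytes_emitted=0
After char 2 ('h'=33): chars_in_quartet=3 acc=0xAB21 bytes_emitted=0
After char 3 ('V'=21): chars_in_quartet=4 acc=0x2AC855 -> emit 2A C8 55, reset; bytes_emitted=3
After char 4 ('4'=56): chars_in_quartet=1 acc=0x38 bytes_emitted=3
After char 5 ('z'=51): chars_in_quartet=2 acc=0xE33 bytes_emitted=3
After char 6 ('L'=11): chars_in_quartet=3 acc=0x38CCB bytes_emitted=3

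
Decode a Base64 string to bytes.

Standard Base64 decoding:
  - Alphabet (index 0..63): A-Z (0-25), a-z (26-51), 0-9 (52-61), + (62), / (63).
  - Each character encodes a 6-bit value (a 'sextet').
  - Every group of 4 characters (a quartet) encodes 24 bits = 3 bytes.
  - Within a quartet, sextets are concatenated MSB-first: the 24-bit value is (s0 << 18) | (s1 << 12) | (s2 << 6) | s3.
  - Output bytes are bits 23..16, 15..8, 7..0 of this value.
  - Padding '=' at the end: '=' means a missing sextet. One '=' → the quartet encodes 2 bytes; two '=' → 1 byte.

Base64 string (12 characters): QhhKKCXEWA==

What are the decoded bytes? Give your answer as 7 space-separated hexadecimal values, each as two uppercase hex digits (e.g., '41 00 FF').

After char 0 ('Q'=16): chars_in_quartet=1 acc=0x10 bytes_emitted=0
After char 1 ('h'=33): chars_in_quartet=2 acc=0x421 bytes_emitted=0
After char 2 ('h'=33): chars_in_quartet=3 acc=0x10861 bytes_emitted=0
After char 3 ('K'=10): chars_in_quartet=4 acc=0x42184A -> emit 42 18 4A, reset; bytes_emitted=3
After char 4 ('K'=10): chars_in_quartet=1 acc=0xA bytes_emitted=3
After char 5 ('C'=2): chars_in_quartet=2 acc=0x282 bytes_emitted=3
After char 6 ('X'=23): chars_in_quartet=3 acc=0xA097 bytes_emitted=3
After char 7 ('E'=4): chars_in_quartet=4 acc=0x2825C4 -> emit 28 25 C4, reset; bytes_emitted=6
After char 8 ('W'=22): chars_in_quartet=1 acc=0x16 bytes_emitted=6
After char 9 ('A'=0): chars_in_quartet=2 acc=0x580 bytes_emitted=6
Padding '==': partial quartet acc=0x580 -> emit 58; bytes_emitted=7

Answer: 42 18 4A 28 25 C4 58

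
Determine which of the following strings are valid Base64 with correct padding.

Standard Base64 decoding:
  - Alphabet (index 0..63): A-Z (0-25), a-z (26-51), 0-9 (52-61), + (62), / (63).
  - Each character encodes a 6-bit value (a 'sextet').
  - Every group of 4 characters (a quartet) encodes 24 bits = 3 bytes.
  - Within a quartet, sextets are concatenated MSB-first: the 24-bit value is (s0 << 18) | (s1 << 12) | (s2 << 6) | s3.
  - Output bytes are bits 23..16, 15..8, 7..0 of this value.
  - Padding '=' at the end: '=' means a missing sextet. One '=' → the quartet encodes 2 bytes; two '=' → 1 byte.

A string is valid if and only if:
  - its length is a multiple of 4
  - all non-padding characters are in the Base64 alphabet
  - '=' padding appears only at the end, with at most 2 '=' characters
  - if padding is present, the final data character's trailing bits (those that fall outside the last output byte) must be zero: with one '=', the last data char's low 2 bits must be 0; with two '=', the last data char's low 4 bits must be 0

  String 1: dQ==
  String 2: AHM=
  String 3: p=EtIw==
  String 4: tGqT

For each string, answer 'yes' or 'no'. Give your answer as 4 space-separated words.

String 1: 'dQ==' → valid
String 2: 'AHM=' → valid
String 3: 'p=EtIw==' → invalid (bad char(s): ['=']; '=' in middle)
String 4: 'tGqT' → valid

Answer: yes yes no yes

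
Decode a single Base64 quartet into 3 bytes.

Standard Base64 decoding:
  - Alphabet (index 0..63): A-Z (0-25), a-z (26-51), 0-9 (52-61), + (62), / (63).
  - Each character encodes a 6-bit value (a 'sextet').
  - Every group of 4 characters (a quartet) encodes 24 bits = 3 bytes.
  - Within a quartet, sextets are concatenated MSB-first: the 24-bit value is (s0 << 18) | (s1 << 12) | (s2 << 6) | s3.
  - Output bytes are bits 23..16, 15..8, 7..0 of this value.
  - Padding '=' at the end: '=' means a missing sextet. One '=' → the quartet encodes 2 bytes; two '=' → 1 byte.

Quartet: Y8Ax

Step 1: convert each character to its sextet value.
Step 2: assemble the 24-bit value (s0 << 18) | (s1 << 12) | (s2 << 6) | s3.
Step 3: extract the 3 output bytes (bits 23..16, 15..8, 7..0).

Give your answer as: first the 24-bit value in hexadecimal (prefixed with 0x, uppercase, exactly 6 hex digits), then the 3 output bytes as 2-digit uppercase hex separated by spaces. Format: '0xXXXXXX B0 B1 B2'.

Sextets: Y=24, 8=60, A=0, x=49
24-bit: (24<<18) | (60<<12) | (0<<6) | 49
      = 0x600000 | 0x03C000 | 0x000000 | 0x000031
      = 0x63C031
Bytes: (v>>16)&0xFF=63, (v>>8)&0xFF=C0, v&0xFF=31

Answer: 0x63C031 63 C0 31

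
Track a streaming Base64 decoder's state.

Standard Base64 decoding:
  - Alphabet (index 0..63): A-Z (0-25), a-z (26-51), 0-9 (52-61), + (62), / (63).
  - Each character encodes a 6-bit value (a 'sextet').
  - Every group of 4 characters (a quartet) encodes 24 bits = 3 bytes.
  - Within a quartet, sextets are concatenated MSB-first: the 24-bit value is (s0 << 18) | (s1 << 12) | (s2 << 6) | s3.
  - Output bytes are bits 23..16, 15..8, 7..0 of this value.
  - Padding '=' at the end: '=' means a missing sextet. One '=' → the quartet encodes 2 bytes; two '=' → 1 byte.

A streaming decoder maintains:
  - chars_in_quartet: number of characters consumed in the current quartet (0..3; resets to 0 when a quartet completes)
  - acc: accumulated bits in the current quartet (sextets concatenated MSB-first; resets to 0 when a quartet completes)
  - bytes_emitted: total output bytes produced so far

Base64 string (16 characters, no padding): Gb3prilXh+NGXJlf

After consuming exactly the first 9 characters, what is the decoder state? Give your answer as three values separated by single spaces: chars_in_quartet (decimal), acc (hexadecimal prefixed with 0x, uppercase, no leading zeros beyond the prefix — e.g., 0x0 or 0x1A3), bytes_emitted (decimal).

Answer: 1 0x21 6

Derivation:
After char 0 ('G'=6): chars_in_quartet=1 acc=0x6 bytes_emitted=0
After char 1 ('b'=27): chars_in_quartet=2 acc=0x19B bytes_emitted=0
After char 2 ('3'=55): chars_in_quartet=3 acc=0x66F7 bytes_emitted=0
After char 3 ('p'=41): chars_in_quartet=4 acc=0x19BDE9 -> emit 19 BD E9, reset; bytes_emitted=3
After char 4 ('r'=43): chars_in_quartet=1 acc=0x2B bytes_emitted=3
After char 5 ('i'=34): chars_in_quartet=2 acc=0xAE2 bytes_emitted=3
After char 6 ('l'=37): chars_in_quartet=3 acc=0x2B8A5 bytes_emitted=3
After char 7 ('X'=23): chars_in_quartet=4 acc=0xAE2957 -> emit AE 29 57, reset; bytes_emitted=6
After char 8 ('h'=33): chars_in_quartet=1 acc=0x21 bytes_emitted=6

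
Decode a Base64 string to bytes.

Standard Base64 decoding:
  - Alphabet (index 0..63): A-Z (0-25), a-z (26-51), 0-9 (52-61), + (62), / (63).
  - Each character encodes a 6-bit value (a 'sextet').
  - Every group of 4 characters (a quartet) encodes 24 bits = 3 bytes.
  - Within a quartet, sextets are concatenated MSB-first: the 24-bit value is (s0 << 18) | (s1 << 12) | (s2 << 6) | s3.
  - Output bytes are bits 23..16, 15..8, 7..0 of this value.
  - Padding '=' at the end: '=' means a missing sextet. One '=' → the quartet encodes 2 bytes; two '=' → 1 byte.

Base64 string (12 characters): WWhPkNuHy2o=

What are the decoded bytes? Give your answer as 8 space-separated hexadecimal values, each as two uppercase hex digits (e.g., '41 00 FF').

After char 0 ('W'=22): chars_in_quartet=1 acc=0x16 bytes_emitted=0
After char 1 ('W'=22): chars_in_quartet=2 acc=0x596 bytes_emitted=0
After char 2 ('h'=33): chars_in_quartet=3 acc=0x165A1 bytes_emitted=0
After char 3 ('P'=15): chars_in_quartet=4 acc=0x59684F -> emit 59 68 4F, reset; bytes_emitted=3
After char 4 ('k'=36): chars_in_quartet=1 acc=0x24 bytes_emitted=3
After char 5 ('N'=13): chars_in_quartet=2 acc=0x90D bytes_emitted=3
After char 6 ('u'=46): chars_in_quartet=3 acc=0x2436E bytes_emitted=3
After char 7 ('H'=7): chars_in_quartet=4 acc=0x90DB87 -> emit 90 DB 87, reset; bytes_emitted=6
After char 8 ('y'=50): chars_in_quartet=1 acc=0x32 bytes_emitted=6
After char 9 ('2'=54): chars_in_quartet=2 acc=0xCB6 bytes_emitted=6
After char 10 ('o'=40): chars_in_quartet=3 acc=0x32DA8 bytes_emitted=6
Padding '=': partial quartet acc=0x32DA8 -> emit CB 6A; bytes_emitted=8

Answer: 59 68 4F 90 DB 87 CB 6A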